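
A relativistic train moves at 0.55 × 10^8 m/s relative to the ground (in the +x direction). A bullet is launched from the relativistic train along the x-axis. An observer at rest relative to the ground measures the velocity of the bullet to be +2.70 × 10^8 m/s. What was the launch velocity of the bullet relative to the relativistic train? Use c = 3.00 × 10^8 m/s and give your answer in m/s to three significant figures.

v = 0.183c, u = 0.900c.
Invert the composition law: u' = (u − v)/(1 − uv/c²).
u' = (0.900 − 0.183) / (1 − (0.900)(0.183)) = 0.7167/0.8350 = 0.8583.
u' = 0.8583 × 3.00 × 10^8 m/s.

+2.57 × 10^8 m/s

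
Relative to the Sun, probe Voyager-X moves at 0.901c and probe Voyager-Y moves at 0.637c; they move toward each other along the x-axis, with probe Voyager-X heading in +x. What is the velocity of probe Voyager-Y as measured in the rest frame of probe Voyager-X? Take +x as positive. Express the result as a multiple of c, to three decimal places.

-0.977c

β_A = 0.901, β_B = -0.637.
Transform to A's frame with the inverse velocity-addition law: u' = (u − v)/(1 − uv/c²), taking u = β_B and v = β_A.
u' = (-0.637 − 0.901) / (1 − (0.901)(-0.637)) = -1.5380/1.5739 = -0.9772.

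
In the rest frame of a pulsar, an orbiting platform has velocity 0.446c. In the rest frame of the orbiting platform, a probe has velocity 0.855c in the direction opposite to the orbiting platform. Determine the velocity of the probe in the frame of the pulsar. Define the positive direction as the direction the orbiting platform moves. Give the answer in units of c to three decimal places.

With v = 0.446 and u' = -0.855 (in units of c),
u = (u' + v)/(1 + u'v/c²):
u = (-0.855 + 0.446) / (1 + (-0.855)·0.446) = -0.4090/0.6187 = -0.6611

-0.661c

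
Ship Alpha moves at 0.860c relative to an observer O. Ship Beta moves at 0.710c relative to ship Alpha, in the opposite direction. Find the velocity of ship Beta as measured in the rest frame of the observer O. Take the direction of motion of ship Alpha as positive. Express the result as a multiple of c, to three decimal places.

With v = 0.860 and u' = -0.710 (in units of c),
u = (u' + v)/(1 + u'v/c²):
u = (-0.710 + 0.860) / (1 + (-0.710)·0.860) = 0.1500/0.3894 = 0.3852
(Galilean addition would give +0.150c.)

+0.385c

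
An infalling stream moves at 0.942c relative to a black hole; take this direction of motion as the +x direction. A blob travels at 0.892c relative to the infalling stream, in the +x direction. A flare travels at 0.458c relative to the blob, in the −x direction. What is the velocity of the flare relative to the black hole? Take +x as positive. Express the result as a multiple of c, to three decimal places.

Apply u = (u' + v)/(1 + u'v/c²) successively, working outward toward the black hole.
Start: velocity of the infalling stream relative to the black hole = 0.9420c.
Compose with the blob (u' = 0.892 in the infalling stream frame): u_1 = (0.892 + 0.942) / (1 + 0.892·0.942) = 1.8340/1.8403 = 0.9966.
Compose with the flare (u' = -0.458 in the blob frame): u_2 = (-0.458 + 0.997) / (1 + (-0.458)·0.997) = 0.5386/0.5436 = 0.9909.

+0.991c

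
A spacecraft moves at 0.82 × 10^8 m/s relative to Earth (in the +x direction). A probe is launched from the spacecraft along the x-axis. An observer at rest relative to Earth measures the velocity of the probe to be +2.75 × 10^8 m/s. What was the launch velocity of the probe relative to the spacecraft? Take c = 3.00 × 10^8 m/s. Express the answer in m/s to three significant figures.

v = 0.273c, u = 0.917c.
Invert the composition law: u' = (u − v)/(1 − uv/c²).
u' = (0.917 − 0.273) / (1 − (0.917)(0.273)) = 0.6433/0.7494 = 0.8584.
u' = 0.8584 × 3.00 × 10^8 m/s.

+2.58 × 10^8 m/s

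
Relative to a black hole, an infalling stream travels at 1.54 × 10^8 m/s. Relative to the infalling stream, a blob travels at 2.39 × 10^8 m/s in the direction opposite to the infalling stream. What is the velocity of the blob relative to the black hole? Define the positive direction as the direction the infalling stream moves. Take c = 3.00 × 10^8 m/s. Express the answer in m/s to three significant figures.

In units of c (dividing by 3.00 × 10^8 m/s): v = 0.513, u' = -0.797.
u = (u' + v)/(1 + u'v/c²):
u = (-0.797 + 0.513) / (1 + (-0.797)·0.513) = -0.2833/0.5910 = -0.4794
(Galilean addition would give -0.283c.)
Converting back: u = -0.4794 × 3.00 × 10^8 m/s.

-1.44 × 10^8 m/s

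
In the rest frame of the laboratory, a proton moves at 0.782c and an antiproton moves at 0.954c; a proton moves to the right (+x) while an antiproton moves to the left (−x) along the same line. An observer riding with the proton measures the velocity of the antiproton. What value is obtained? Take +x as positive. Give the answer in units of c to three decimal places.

β_A = 0.782, β_B = -0.954.
Transform to A's frame with the inverse velocity-addition law: u' = (u − v)/(1 − uv/c²), taking u = β_B and v = β_A.
u' = (-0.954 − 0.782) / (1 − (0.782)(-0.954)) = -1.7360/1.7460 = -0.9943.

-0.994c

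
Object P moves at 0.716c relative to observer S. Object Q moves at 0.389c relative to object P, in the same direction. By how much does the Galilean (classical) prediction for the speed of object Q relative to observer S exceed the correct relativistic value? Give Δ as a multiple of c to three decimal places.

Δ = 0.241c

Galilean: u_cl = 0.389 + 0.716 = 1.1050.
Relativistic: u_rel = (0.389 + 0.716) / (1 + 0.389·0.716) = 1.1050/1.2785 = 0.8643.
Δ = 1.1050 − 0.8643 = 0.2407.
(The classical prediction exceeds c; the relativistic result does not.)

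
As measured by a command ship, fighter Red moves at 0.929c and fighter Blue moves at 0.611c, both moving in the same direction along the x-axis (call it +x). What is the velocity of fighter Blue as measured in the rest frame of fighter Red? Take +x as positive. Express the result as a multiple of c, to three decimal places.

-0.735c

β_A = 0.929, β_B = 0.611.
Transform to A's frame with the inverse velocity-addition law: u' = (u − v)/(1 − uv/c²), taking u = β_B and v = β_A.
u' = (0.611 − 0.929) / (1 − (0.929)(0.611)) = -0.3180/0.4324 = -0.7355.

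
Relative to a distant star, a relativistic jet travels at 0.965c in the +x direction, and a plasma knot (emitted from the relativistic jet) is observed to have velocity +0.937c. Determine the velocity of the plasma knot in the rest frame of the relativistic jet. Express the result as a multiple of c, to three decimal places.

Invert the composition law: u' = (u − v)/(1 − uv/c²).
u' = (0.937 − 0.965) / (1 − (0.937)(0.965)) = -0.0280/0.0958 = -0.2923.

-0.292c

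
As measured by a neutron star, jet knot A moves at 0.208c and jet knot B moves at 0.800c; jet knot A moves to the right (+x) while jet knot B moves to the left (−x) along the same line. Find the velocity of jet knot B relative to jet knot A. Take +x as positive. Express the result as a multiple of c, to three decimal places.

-0.864c

β_A = 0.208, β_B = -0.800.
Transform to A's frame with the inverse velocity-addition law: u' = (u − v)/(1 − uv/c²), taking u = β_B and v = β_A.
u' = (-0.800 − 0.208) / (1 − (0.208)(-0.800)) = -1.0080/1.1664 = -0.8642.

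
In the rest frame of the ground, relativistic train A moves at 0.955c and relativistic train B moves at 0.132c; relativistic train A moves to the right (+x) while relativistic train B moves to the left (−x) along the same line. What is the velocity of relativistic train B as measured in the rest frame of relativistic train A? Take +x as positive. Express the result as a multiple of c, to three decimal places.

β_A = 0.955, β_B = -0.132.
Transform to A's frame with the inverse velocity-addition law: u' = (u − v)/(1 − uv/c²), taking u = β_B and v = β_A.
u' = (-0.132 − 0.955) / (1 − (0.955)(-0.132)) = -1.0870/1.1261 = -0.9653.

-0.965c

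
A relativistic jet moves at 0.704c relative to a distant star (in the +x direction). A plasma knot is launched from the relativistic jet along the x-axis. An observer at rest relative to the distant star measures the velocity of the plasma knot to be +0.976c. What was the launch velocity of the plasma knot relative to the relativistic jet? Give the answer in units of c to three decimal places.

Invert the composition law: u' = (u − v)/(1 − uv/c²).
u' = (0.976 − 0.704) / (1 − (0.976)(0.704)) = 0.2720/0.3129 = 0.8693.

+0.869c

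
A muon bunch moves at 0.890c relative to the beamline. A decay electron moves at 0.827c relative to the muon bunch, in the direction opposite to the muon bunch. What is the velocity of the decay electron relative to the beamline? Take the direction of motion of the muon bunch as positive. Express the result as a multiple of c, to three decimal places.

With v = 0.890 and u' = -0.827 (in units of c),
u = (u' + v)/(1 + u'v/c²):
u = (-0.827 + 0.890) / (1 + (-0.827)·0.890) = 0.0630/0.2640 = 0.2387
(Galilean addition would give +0.063c.)

+0.239c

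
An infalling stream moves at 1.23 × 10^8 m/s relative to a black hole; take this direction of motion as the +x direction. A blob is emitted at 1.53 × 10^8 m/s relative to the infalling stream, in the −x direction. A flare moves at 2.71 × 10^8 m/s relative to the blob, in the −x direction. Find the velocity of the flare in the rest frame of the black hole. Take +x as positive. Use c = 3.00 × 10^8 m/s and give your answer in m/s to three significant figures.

-2.77 × 10^8 m/s

Apply u = (u' + v)/(1 + u'v/c²) successively, working outward toward the black hole.
(Dividing each given speed by c = 3.00 × 10^8 m/s to work in units of c.)
Start: velocity of the infalling stream relative to the black hole = 0.4100c.
Compose with the blob (u' = -0.510 in the infalling stream frame): u_1 = (-0.510 + 0.410) / (1 + (-0.510)·0.410) = -0.1000/0.7909 = -0.1264.
Compose with the flare (u' = -0.903 in the blob frame): u_2 = (-0.903 + (-0.126)) / (1 + (-0.903)·(-0.126)) = -1.0298/1.1142 = -0.9242.
So u = -0.9242 × 3.00 × 10^8 m/s.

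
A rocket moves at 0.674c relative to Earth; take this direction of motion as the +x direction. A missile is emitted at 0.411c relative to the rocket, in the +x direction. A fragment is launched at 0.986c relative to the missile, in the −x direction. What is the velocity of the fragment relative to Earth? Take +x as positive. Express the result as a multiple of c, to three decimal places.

-0.840c

Apply u = (u' + v)/(1 + u'v/c²) successively, working outward toward Earth.
Start: velocity of the rocket relative to Earth = 0.6740c.
Compose with the missile (u' = 0.411 in the rocket frame): u_1 = (0.411 + 0.674) / (1 + 0.411·0.674) = 1.0850/1.2770 = 0.8496.
Compose with the fragment (u' = -0.986 in the missile frame): u_2 = (-0.986 + 0.850) / (1 + (-0.986)·0.850) = -0.1364/0.1623 = -0.8404.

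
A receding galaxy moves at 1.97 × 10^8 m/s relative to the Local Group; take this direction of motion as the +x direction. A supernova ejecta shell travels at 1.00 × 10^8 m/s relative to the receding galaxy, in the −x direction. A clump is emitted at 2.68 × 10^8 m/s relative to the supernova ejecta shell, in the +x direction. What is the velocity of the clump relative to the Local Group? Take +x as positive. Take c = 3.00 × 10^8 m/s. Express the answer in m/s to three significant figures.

+2.86 × 10^8 m/s

Apply u = (u' + v)/(1 + u'v/c²) successively, working outward toward the Local Group.
(Dividing each given speed by c = 3.00 × 10^8 m/s to work in units of c.)
Start: velocity of the receding galaxy relative to the Local Group = 0.6567c.
Compose with the supernova ejecta shell (u' = -0.333 in the receding galaxy frame): u_1 = (-0.333 + 0.657) / (1 + (-0.333)·0.657) = 0.3233/0.7811 = 0.4139.
Compose with the clump (u' = 0.893 in the supernova ejecta shell frame): u_2 = (0.893 + 0.414) / (1 + 0.893·0.414) = 1.3073/1.3698 = 0.9544.
So u = 0.9544 × 3.00 × 10^8 m/s.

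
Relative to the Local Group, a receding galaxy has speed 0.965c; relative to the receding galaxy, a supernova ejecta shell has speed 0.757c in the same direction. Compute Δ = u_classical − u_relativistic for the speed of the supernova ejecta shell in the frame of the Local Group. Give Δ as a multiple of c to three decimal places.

Δ = 0.727c

Galilean: u_cl = 0.757 + 0.965 = 1.7220.
Relativistic: u_rel = (0.757 + 0.965) / (1 + 0.757·0.965) = 1.7220/1.7305 = 0.9951.
Δ = 1.7220 − 0.9951 = 0.7269.
(The classical prediction exceeds c; the relativistic result does not.)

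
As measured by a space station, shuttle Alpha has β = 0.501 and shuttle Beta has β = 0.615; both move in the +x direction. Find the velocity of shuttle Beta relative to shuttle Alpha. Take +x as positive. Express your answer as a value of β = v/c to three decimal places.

β_A = 0.501, β_B = 0.615.
Transform to A's frame with the inverse velocity-addition law: u' = (u − v)/(1 − uv/c²), taking u = β_B and v = β_A.
u' = (0.615 − 0.501) / (1 − (0.501)(0.615)) = 0.1140/0.6919 = 0.1648.

β = +0.165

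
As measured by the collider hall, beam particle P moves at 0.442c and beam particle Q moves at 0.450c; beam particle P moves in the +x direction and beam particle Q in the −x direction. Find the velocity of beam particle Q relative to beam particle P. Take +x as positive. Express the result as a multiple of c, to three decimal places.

β_A = 0.442, β_B = -0.450.
Transform to A's frame with the inverse velocity-addition law: u' = (u − v)/(1 − uv/c²), taking u = β_B and v = β_A.
u' = (-0.450 − 0.442) / (1 − (0.442)(-0.450)) = -0.8920/1.1989 = -0.7440.

-0.744c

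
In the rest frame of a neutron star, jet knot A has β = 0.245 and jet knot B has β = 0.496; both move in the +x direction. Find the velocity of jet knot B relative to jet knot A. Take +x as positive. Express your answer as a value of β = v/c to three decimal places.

β_A = 0.245, β_B = 0.496.
Transform to A's frame with the inverse velocity-addition law: u' = (u − v)/(1 − uv/c²), taking u = β_B and v = β_A.
u' = (0.496 − 0.245) / (1 − (0.245)(0.496)) = 0.2510/0.8785 = 0.2857.

β = +0.286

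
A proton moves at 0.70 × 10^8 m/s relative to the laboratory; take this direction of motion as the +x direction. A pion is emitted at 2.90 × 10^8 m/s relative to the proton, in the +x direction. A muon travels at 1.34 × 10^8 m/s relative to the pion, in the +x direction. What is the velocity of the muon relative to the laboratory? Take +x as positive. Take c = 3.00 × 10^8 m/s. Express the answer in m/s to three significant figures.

Apply u = (u' + v)/(1 + u'v/c²) successively, working outward toward the laboratory.
(Dividing each given speed by c = 3.00 × 10^8 m/s to work in units of c.)
Start: velocity of the proton relative to the laboratory = 0.2333c.
Compose with the pion (u' = 0.967 in the proton frame): u_1 = (0.967 + 0.233) / (1 + 0.967·0.233) = 1.2000/1.2256 = 0.9791.
Compose with the muon (u' = 0.447 in the pion frame): u_2 = (0.447 + 0.979) / (1 + 0.447·0.979) = 1.4258/1.4374 = 0.9920.
So u = 0.9920 × 3.00 × 10^8 m/s.

2.98 × 10^8 m/s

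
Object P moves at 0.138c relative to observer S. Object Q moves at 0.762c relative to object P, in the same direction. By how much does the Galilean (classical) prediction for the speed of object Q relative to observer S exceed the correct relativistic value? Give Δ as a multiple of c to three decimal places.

Galilean: u_cl = 0.762 + 0.138 = 0.9000.
Relativistic: u_rel = (0.762 + 0.138) / (1 + 0.762·0.138) = 0.9000/1.1052 = 0.8144.
Δ = 0.9000 − 0.8144 = 0.0856.

Δ = 0.086c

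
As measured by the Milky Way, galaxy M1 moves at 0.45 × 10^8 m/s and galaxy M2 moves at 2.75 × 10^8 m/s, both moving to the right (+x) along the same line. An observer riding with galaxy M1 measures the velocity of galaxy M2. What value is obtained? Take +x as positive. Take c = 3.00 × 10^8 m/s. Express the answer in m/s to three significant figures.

+2.67 × 10^8 m/s

β_A = 0.150, β_B = 0.917 (dividing each by c = 3.00 × 10^8 m/s).
Transform to A's frame with the inverse velocity-addition law: u' = (u − v)/(1 − uv/c²), taking u = β_B and v = β_A.
u' = (0.917 − 0.150) / (1 − (0.150)(0.917)) = 0.7667/0.8625 = 0.8889.
u' = 0.8889 × 3.00 × 10^8 m/s.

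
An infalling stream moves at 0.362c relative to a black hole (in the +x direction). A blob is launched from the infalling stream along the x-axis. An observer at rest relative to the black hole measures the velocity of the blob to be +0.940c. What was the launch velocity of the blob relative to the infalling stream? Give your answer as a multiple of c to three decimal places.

Invert the composition law: u' = (u − v)/(1 − uv/c²).
u' = (0.940 − 0.362) / (1 − (0.940)(0.362)) = 0.5780/0.6597 = 0.8761.

+0.876c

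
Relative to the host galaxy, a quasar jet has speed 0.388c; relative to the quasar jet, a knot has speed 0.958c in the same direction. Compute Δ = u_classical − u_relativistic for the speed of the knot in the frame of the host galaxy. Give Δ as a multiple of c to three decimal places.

Galilean: u_cl = 0.958 + 0.388 = 1.3460.
Relativistic: u_rel = (0.958 + 0.388) / (1 + 0.958·0.388) = 1.3460/1.3717 = 0.9813.
Δ = 1.3460 − 0.9813 = 0.3647.
(The classical prediction exceeds c; the relativistic result does not.)

Δ = 0.365c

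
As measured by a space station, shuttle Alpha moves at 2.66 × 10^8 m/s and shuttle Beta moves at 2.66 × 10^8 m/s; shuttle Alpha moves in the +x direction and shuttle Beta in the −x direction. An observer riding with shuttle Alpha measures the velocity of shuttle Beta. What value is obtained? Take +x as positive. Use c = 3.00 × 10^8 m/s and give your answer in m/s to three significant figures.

β_A = 0.887, β_B = -0.887 (dividing each by c = 3.00 × 10^8 m/s).
Transform to A's frame with the inverse velocity-addition law: u' = (u − v)/(1 − uv/c²), taking u = β_B and v = β_A.
u' = (-0.887 − 0.887) / (1 − (0.887)(-0.887)) = -1.7733/1.7862 = -0.9928.
u' = -0.9928 × 3.00 × 10^8 m/s.

-2.98 × 10^8 m/s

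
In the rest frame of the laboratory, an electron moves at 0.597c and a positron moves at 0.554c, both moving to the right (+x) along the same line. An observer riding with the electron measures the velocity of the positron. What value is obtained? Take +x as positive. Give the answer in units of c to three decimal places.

β_A = 0.597, β_B = 0.554.
Transform to A's frame with the inverse velocity-addition law: u' = (u − v)/(1 − uv/c²), taking u = β_B and v = β_A.
u' = (0.554 − 0.597) / (1 − (0.597)(0.554)) = -0.0430/0.6693 = -0.0642.

-0.064c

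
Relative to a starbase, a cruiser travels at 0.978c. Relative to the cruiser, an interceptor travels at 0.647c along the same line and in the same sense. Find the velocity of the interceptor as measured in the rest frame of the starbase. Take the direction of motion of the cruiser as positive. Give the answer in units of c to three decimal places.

0.995c

With v = 0.978 and u' = 0.647 (in units of c),
u = (u' + v)/(1 + u'v/c²):
u = (0.647 + 0.978) / (1 + 0.647·0.978) = 1.6250/1.6328 = 0.9952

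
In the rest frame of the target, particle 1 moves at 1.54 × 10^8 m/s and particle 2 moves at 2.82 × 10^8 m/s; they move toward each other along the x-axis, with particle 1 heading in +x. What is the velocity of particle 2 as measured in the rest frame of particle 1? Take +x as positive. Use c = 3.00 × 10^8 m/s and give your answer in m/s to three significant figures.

-2.94 × 10^8 m/s

β_A = 0.513, β_B = -0.940 (dividing each by c = 3.00 × 10^8 m/s).
Transform to A's frame with the inverse velocity-addition law: u' = (u − v)/(1 − uv/c²), taking u = β_B and v = β_A.
u' = (-0.940 − 0.513) / (1 − (0.513)(-0.940)) = -1.4533/1.4825 = -0.9803.
u' = -0.9803 × 3.00 × 10^8 m/s.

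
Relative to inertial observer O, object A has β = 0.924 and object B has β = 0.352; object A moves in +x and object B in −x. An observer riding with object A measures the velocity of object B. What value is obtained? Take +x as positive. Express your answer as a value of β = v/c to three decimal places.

β = -0.963

β_A = 0.924, β_B = -0.352.
Transform to A's frame with the inverse velocity-addition law: u' = (u − v)/(1 − uv/c²), taking u = β_B and v = β_A.
u' = (-0.352 − 0.924) / (1 − (0.924)(-0.352)) = -1.2760/1.3252 = -0.9628.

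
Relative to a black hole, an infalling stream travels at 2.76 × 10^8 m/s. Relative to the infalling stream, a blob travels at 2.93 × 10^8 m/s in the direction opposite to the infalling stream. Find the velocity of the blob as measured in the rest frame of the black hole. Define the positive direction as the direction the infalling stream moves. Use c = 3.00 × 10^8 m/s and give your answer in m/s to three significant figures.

In units of c (dividing by 3.00 × 10^8 m/s): v = 0.920, u' = -0.977.
u = (u' + v)/(1 + u'v/c²):
u = (-0.977 + 0.920) / (1 + (-0.977)·0.920) = -0.0567/0.1015 = -0.5585
Converting back: u = -0.5585 × 3.00 × 10^8 m/s.

-1.68 × 10^8 m/s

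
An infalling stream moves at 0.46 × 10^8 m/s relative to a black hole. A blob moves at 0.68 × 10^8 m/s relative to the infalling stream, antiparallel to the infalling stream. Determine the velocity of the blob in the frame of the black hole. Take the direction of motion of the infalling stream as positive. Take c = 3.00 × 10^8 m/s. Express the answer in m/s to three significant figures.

In units of c (dividing by 3.00 × 10^8 m/s): v = 0.153, u' = -0.227.
u = (u' + v)/(1 + u'v/c²):
u = (-0.227 + 0.153) / (1 + (-0.227)·0.153) = -0.0733/0.9652 = -0.0760
Converting back: u = -0.0760 × 3.00 × 10^8 m/s.

-2.28 × 10^7 m/s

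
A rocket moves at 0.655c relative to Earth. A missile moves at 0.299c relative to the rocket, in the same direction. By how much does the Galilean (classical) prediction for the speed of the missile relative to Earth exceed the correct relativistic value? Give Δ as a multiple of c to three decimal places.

Galilean: u_cl = 0.299 + 0.655 = 0.9540.
Relativistic: u_rel = (0.299 + 0.655) / (1 + 0.299·0.655) = 0.9540/1.1958 = 0.7978.
Δ = 0.9540 − 0.7978 = 0.1562.

Δ = 0.156c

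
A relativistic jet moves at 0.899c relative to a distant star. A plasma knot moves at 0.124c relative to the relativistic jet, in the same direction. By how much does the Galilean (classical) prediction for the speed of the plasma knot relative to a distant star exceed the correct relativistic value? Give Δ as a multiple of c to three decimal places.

Galilean: u_cl = 0.124 + 0.899 = 1.0230.
Relativistic: u_rel = (0.124 + 0.899) / (1 + 0.124·0.899) = 1.0230/1.1115 = 0.9204.
Δ = 1.0230 − 0.9204 = 0.1026.
(The classical prediction exceeds c; the relativistic result does not.)

Δ = 0.103c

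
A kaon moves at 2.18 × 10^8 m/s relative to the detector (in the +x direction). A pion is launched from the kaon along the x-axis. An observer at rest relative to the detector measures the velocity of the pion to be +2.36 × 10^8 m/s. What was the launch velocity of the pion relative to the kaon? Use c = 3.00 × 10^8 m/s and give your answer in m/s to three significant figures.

+4.20 × 10^7 m/s

v = 0.727c, u = 0.787c.
Invert the composition law: u' = (u − v)/(1 − uv/c²).
u' = (0.787 − 0.727) / (1 − (0.787)(0.727)) = 0.0600/0.4284 = 0.1401.
u' = 0.1401 × 3.00 × 10^8 m/s.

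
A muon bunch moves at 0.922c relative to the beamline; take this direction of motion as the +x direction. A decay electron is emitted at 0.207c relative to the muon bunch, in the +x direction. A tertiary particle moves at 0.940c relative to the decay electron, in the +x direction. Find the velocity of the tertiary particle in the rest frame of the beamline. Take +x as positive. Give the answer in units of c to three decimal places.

Apply u = (u' + v)/(1 + u'v/c²) successively, working outward toward the beamline.
Start: velocity of the muon bunch relative to the beamline = 0.9220c.
Compose with the decay electron (u' = 0.207 in the muon bunch frame): u_1 = (0.207 + 0.922) / (1 + 0.207·0.922) = 1.1290/1.1909 = 0.9481.
Compose with the tertiary particle (u' = 0.940 in the decay electron frame): u_2 = (0.940 + 0.948) / (1 + 0.940·0.948) = 1.8881/1.8912 = 0.9984.

0.998c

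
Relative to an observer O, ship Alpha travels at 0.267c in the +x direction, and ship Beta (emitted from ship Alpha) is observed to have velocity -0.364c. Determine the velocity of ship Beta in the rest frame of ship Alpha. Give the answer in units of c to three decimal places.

-0.575c

Invert the composition law: u' = (u − v)/(1 − uv/c²).
u' = (-0.364 − 0.267) / (1 − (-0.364)(0.267)) = -0.6310/1.0972 = -0.5751.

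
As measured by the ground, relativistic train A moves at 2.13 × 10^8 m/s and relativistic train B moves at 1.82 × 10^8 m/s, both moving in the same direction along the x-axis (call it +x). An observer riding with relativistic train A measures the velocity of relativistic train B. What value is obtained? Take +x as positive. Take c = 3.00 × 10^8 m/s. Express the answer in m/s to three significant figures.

-5.45 × 10^7 m/s

β_A = 0.710, β_B = 0.607 (dividing each by c = 3.00 × 10^8 m/s).
Transform to A's frame with the inverse velocity-addition law: u' = (u − v)/(1 − uv/c²), taking u = β_B and v = β_A.
u' = (0.607 − 0.710) / (1 − (0.710)(0.607)) = -0.1033/0.5693 = -0.1815.
u' = -0.1815 × 3.00 × 10^8 m/s.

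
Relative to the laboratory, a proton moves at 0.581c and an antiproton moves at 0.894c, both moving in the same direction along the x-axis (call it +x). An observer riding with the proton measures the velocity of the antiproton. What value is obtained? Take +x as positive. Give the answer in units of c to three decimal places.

β_A = 0.581, β_B = 0.894.
Transform to A's frame with the inverse velocity-addition law: u' = (u − v)/(1 − uv/c²), taking u = β_B and v = β_A.
u' = (0.894 − 0.581) / (1 − (0.581)(0.894)) = 0.3130/0.4806 = 0.6513.

+0.651c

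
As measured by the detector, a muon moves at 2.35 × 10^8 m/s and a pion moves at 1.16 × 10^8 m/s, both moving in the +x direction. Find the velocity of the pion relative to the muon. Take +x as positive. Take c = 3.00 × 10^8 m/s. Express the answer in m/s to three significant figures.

β_A = 0.783, β_B = 0.387 (dividing each by c = 3.00 × 10^8 m/s).
Transform to A's frame with the inverse velocity-addition law: u' = (u − v)/(1 − uv/c²), taking u = β_B and v = β_A.
u' = (0.387 − 0.783) / (1 − (0.783)(0.387)) = -0.3967/0.6971 = -0.5690.
u' = -0.5690 × 3.00 × 10^8 m/s.

-1.71 × 10^8 m/s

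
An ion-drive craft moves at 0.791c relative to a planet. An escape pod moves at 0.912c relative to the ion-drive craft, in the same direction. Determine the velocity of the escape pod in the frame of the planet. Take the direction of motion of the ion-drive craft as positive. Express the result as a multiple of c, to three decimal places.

With v = 0.791 and u' = 0.912 (in units of c),
u = (u' + v)/(1 + u'v/c²):
u = (0.912 + 0.791) / (1 + 0.912·0.791) = 1.7030/1.7214 = 0.9893

0.989c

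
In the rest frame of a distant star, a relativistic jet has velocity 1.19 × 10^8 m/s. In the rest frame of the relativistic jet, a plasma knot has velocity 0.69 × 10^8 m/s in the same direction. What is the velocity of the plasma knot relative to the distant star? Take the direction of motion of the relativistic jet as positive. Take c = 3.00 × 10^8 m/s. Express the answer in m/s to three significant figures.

1.72 × 10^8 m/s

In units of c (dividing by 3.00 × 10^8 m/s): v = 0.397, u' = 0.230.
u = (u' + v)/(1 + u'v/c²):
u = (0.230 + 0.397) / (1 + 0.230·0.397) = 0.6267/1.0912 = 0.5743
(Galilean addition would give +0.627c.)
Converting back: u = 0.5743 × 3.00 × 10^8 m/s.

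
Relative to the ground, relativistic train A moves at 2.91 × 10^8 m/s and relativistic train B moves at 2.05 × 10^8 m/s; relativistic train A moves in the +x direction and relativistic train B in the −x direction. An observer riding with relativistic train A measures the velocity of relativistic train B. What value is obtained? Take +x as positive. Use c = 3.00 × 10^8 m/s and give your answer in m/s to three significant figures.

-2.98 × 10^8 m/s

β_A = 0.970, β_B = -0.683 (dividing each by c = 3.00 × 10^8 m/s).
Transform to A's frame with the inverse velocity-addition law: u' = (u − v)/(1 − uv/c²), taking u = β_B and v = β_A.
u' = (-0.683 − 0.970) / (1 − (0.970)(-0.683)) = -1.6533/1.6628 = -0.9943.
u' = -0.9943 × 3.00 × 10^8 m/s.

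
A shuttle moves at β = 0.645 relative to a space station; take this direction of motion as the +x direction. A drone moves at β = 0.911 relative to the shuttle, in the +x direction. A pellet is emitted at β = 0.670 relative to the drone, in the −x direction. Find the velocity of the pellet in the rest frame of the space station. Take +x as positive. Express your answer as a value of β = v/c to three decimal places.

Apply u = (u' + v)/(1 + u'v/c²) successively, working outward toward the space station.
Start: velocity of the shuttle relative to the space station = 0.6450c.
Compose with the drone (u' = 0.911 in the shuttle frame): u_1 = (0.911 + 0.645) / (1 + 0.911·0.645) = 1.5560/1.5876 = 0.9801.
Compose with the pellet (u' = -0.670 in the drone frame): u_2 = (-0.670 + 0.980) / (1 + (-0.670)·0.980) = 0.3101/0.3433 = 0.9032.

β = +0.903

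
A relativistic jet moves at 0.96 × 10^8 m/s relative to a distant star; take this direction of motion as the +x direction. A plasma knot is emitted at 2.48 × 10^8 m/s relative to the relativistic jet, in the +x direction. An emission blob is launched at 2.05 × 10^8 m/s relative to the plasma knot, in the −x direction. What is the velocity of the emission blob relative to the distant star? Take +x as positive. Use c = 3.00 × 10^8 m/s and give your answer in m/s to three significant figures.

+1.76 × 10^8 m/s

Apply u = (u' + v)/(1 + u'v/c²) successively, working outward toward the distant star.
(Dividing each given speed by c = 3.00 × 10^8 m/s to work in units of c.)
Start: velocity of the relativistic jet relative to the distant star = 0.3200c.
Compose with the plasma knot (u' = 0.827 in the relativistic jet frame): u_1 = (0.827 + 0.320) / (1 + 0.827·0.320) = 1.1467/1.2645 = 0.9068.
Compose with the emission blob (u' = -0.683 in the plasma knot frame): u_2 = (-0.683 + 0.907) / (1 + (-0.683)·0.907) = 0.2235/0.3804 = 0.5875.
So u = 0.5875 × 3.00 × 10^8 m/s.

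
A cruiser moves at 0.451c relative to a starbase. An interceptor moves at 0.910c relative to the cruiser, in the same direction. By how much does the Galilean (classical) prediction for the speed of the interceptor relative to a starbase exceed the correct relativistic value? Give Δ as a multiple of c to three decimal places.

Galilean: u_cl = 0.910 + 0.451 = 1.3610.
Relativistic: u_rel = (0.910 + 0.451) / (1 + 0.910·0.451) = 1.3610/1.4104 = 0.9650.
Δ = 1.3610 − 0.9650 = 0.3960.
(The classical prediction exceeds c; the relativistic result does not.)

Δ = 0.396c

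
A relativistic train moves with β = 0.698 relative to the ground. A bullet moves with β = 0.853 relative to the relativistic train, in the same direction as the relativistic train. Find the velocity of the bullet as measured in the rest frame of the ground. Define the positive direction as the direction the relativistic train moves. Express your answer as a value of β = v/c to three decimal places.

With v = 0.698 and u' = 0.853 (in units of c),
u = (u' + v)/(1 + u'v/c²):
u = (0.853 + 0.698) / (1 + 0.853·0.698) = 1.5510/1.5954 = 0.9722
(Galilean addition would give +1.551c, exceeding c.)

β = 0.972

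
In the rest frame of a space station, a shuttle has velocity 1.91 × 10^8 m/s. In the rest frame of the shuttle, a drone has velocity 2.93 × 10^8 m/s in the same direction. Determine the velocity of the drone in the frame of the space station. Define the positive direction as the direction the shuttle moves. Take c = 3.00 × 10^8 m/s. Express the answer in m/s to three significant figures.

In units of c (dividing by 3.00 × 10^8 m/s): v = 0.637, u' = 0.977.
u = (u' + v)/(1 + u'v/c²):
u = (0.977 + 0.637) / (1 + 0.977·0.637) = 1.6133/1.6218 = 0.9948
Converting back: u = 0.9948 × 3.00 × 10^8 m/s.

2.98 × 10^8 m/s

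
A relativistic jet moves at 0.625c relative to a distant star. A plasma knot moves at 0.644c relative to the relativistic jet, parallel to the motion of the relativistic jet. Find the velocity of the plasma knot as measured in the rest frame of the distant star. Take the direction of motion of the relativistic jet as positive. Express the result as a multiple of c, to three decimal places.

0.905c

With v = 0.625 and u' = 0.644 (in units of c),
u = (u' + v)/(1 + u'v/c²):
u = (0.644 + 0.625) / (1 + 0.644·0.625) = 1.2690/1.4025 = 0.9048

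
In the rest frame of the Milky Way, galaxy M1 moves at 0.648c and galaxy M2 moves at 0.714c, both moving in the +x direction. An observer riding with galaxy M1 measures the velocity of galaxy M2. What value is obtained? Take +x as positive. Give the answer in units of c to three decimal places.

+0.123c

β_A = 0.648, β_B = 0.714.
Transform to A's frame with the inverse velocity-addition law: u' = (u − v)/(1 − uv/c²), taking u = β_B and v = β_A.
u' = (0.714 − 0.648) / (1 − (0.648)(0.714)) = 0.0660/0.5373 = 0.1228.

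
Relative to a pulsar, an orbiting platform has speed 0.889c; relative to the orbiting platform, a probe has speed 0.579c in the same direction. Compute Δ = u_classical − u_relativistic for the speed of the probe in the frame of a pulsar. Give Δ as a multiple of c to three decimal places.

Δ = 0.499c

Galilean: u_cl = 0.579 + 0.889 = 1.4680.
Relativistic: u_rel = (0.579 + 0.889) / (1 + 0.579·0.889) = 1.4680/1.5147 = 0.9691.
Δ = 1.4680 − 0.9691 = 0.4989.
(The classical prediction exceeds c; the relativistic result does not.)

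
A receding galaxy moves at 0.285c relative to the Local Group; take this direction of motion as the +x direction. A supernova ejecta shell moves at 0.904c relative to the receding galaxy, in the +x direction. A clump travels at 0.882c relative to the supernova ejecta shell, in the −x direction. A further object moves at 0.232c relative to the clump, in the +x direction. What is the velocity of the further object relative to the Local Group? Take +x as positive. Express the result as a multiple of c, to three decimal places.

+0.564c

Apply u = (u' + v)/(1 + u'v/c²) successively, working outward toward the Local Group.
Start: velocity of the receding galaxy relative to the Local Group = 0.2850c.
Compose with the supernova ejecta shell (u' = 0.904 in the receding galaxy frame): u_1 = (0.904 + 0.285) / (1 + 0.904·0.285) = 1.1890/1.2576 = 0.9454.
Compose with the clump (u' = -0.882 in the supernova ejecta shell frame): u_2 = (-0.882 + 0.945) / (1 + (-0.882)·0.945) = 0.0634/0.1661 = 0.3817.
Compose with the further object (u' = 0.232 in the clump frame): u_3 = (0.232 + 0.382) / (1 + 0.232·0.382) = 0.6137/1.0886 = 0.5638.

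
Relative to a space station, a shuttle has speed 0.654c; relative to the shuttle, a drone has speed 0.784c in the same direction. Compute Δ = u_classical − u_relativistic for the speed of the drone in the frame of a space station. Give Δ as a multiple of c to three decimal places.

Galilean: u_cl = 0.784 + 0.654 = 1.4380.
Relativistic: u_rel = (0.784 + 0.654) / (1 + 0.784·0.654) = 1.4380/1.5127 = 0.9506.
Δ = 1.4380 − 0.9506 = 0.4874.
(The classical prediction exceeds c; the relativistic result does not.)

Δ = 0.487c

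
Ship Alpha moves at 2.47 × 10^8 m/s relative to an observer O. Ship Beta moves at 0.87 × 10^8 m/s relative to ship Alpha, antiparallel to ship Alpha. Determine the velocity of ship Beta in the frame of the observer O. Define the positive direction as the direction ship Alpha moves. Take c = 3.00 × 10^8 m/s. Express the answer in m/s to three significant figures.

In units of c (dividing by 3.00 × 10^8 m/s): v = 0.823, u' = -0.290.
u = (u' + v)/(1 + u'v/c²):
u = (-0.290 + 0.823) / (1 + (-0.290)·0.823) = 0.5333/0.7612 = 0.7006
Converting back: u = 0.7006 × 3.00 × 10^8 m/s.

+2.10 × 10^8 m/s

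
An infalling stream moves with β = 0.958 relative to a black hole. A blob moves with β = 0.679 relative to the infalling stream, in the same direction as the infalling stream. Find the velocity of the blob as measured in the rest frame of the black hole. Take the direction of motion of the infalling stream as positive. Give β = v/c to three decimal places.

β = 0.992

With v = 0.958 and u' = 0.679 (in units of c),
u = (u' + v)/(1 + u'v/c²):
u = (0.679 + 0.958) / (1 + 0.679·0.958) = 1.6370/1.6505 = 0.9918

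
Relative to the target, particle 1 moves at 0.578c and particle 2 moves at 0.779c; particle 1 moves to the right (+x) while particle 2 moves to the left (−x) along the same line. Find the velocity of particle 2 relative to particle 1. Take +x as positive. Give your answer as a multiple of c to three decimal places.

-0.936c

β_A = 0.578, β_B = -0.779.
Transform to A's frame with the inverse velocity-addition law: u' = (u − v)/(1 − uv/c²), taking u = β_B and v = β_A.
u' = (-0.779 − 0.578) / (1 − (0.578)(-0.779)) = -1.3570/1.4503 = -0.9357.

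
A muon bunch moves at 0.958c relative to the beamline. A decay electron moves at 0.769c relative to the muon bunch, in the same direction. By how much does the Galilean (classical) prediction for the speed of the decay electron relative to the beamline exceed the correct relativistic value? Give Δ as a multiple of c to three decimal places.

Δ = 0.733c

Galilean: u_cl = 0.769 + 0.958 = 1.7270.
Relativistic: u_rel = (0.769 + 0.958) / (1 + 0.769·0.958) = 1.7270/1.7367 = 0.9944.
Δ = 1.7270 − 0.9944 = 0.7326.
(The classical prediction exceeds c; the relativistic result does not.)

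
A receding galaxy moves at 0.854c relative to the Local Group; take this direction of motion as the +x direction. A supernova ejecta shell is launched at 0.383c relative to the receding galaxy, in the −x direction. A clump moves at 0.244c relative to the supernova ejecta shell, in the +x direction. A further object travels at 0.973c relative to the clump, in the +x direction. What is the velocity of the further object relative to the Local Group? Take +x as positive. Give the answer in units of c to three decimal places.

+0.997c

Apply u = (u' + v)/(1 + u'v/c²) successively, working outward toward the Local Group.
Start: velocity of the receding galaxy relative to the Local Group = 0.8540c.
Compose with the supernova ejecta shell (u' = -0.383 in the receding galaxy frame): u_1 = (-0.383 + 0.854) / (1 + (-0.383)·0.854) = 0.4710/0.6729 = 0.6999.
Compose with the clump (u' = 0.244 in the supernova ejecta shell frame): u_2 = (0.244 + 0.700) / (1 + 0.244·0.700) = 0.9439/1.1708 = 0.8062.
Compose with the further object (u' = 0.973 in the clump frame): u_3 = (0.973 + 0.806) / (1 + 0.973·0.806) = 1.7792/1.7845 = 0.9971.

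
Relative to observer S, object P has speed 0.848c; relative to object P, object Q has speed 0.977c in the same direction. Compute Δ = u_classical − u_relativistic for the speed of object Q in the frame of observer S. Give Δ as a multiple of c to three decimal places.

Galilean: u_cl = 0.977 + 0.848 = 1.8250.
Relativistic: u_rel = (0.977 + 0.848) / (1 + 0.977·0.848) = 1.8250/1.8285 = 0.9981.
Δ = 1.8250 − 0.9981 = 0.8269.
(The classical prediction exceeds c; the relativistic result does not.)

Δ = 0.827c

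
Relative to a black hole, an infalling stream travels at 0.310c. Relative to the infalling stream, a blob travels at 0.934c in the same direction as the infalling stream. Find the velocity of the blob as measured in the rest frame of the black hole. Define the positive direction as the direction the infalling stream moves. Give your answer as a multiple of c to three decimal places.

0.965c

With v = 0.310 and u' = 0.934 (in units of c),
u = (u' + v)/(1 + u'v/c²):
u = (0.934 + 0.310) / (1 + 0.934·0.310) = 1.2440/1.2895 = 0.9647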